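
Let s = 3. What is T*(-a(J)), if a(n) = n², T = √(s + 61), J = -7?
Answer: -392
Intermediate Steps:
T = 8 (T = √(3 + 61) = √64 = 8)
T*(-a(J)) = 8*(-1*(-7)²) = 8*(-1*49) = 8*(-49) = -392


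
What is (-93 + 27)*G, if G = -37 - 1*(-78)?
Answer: -2706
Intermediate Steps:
G = 41 (G = -37 + 78 = 41)
(-93 + 27)*G = (-93 + 27)*41 = -66*41 = -2706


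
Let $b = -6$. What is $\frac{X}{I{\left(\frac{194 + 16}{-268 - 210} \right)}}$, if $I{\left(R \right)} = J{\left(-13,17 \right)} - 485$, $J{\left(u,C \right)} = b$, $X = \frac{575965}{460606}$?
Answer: $- \frac{575965}{226157546} \approx -0.0025467$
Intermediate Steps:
$X = \frac{575965}{460606}$ ($X = 575965 \cdot \frac{1}{460606} = \frac{575965}{460606} \approx 1.2505$)
$J{\left(u,C \right)} = -6$
$I{\left(R \right)} = -491$ ($I{\left(R \right)} = -6 - 485 = -491$)
$\frac{X}{I{\left(\frac{194 + 16}{-268 - 210} \right)}} = \frac{575965}{460606 \left(-491\right)} = \frac{575965}{460606} \left(- \frac{1}{491}\right) = - \frac{575965}{226157546}$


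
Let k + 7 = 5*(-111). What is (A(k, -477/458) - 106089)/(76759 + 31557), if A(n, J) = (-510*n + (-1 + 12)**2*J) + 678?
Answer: 82936005/49608728 ≈ 1.6718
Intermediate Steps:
k = -562 (k = -7 + 5*(-111) = -7 - 555 = -562)
A(n, J) = 678 - 510*n + 121*J (A(n, J) = (-510*n + 11**2*J) + 678 = (-510*n + 121*J) + 678 = 678 - 510*n + 121*J)
(A(k, -477/458) - 106089)/(76759 + 31557) = ((678 - 510*(-562) + 121*(-477/458)) - 106089)/(76759 + 31557) = ((678 + 286620 + 121*(-477*1/458)) - 106089)/108316 = ((678 + 286620 + 121*(-477/458)) - 106089)*(1/108316) = ((678 + 286620 - 57717/458) - 106089)*(1/108316) = (131524767/458 - 106089)*(1/108316) = (82936005/458)*(1/108316) = 82936005/49608728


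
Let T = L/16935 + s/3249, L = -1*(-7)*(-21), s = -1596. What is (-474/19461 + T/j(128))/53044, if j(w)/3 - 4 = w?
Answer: -1925058721/3985854737595120 ≈ -4.8297e-7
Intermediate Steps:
L = -147 (L = 7*(-21) = -147)
T = -160853/321765 (T = -147/16935 - 1596/3249 = -147*1/16935 - 1596*1/3249 = -49/5645 - 28/57 = -160853/321765 ≈ -0.49991)
j(w) = 12 + 3*w
(-474/19461 + T/j(128))/53044 = (-474/19461 - 160853/(321765*(12 + 3*128)))/53044 = (-474*1/19461 - 160853/(321765*(12 + 384)))*(1/53044) = (-158/6487 - 160853/321765/396)*(1/53044) = (-158/6487 - 160853/321765*1/396)*(1/53044) = (-158/6487 - 14623/11583540)*(1/53044) = -1925058721/75142423980*1/53044 = -1925058721/3985854737595120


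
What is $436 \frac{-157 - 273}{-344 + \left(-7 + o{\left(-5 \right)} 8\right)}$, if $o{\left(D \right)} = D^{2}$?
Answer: $\frac{187480}{151} \approx 1241.6$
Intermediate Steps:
$436 \frac{-157 - 273}{-344 + \left(-7 + o{\left(-5 \right)} 8\right)} = 436 \frac{-157 - 273}{-344 - \left(7 - \left(-5\right)^{2} \cdot 8\right)} = 436 \left(- \frac{430}{-344 + \left(-7 + 25 \cdot 8\right)}\right) = 436 \left(- \frac{430}{-344 + \left(-7 + 200\right)}\right) = 436 \left(- \frac{430}{-344 + 193}\right) = 436 \left(- \frac{430}{-151}\right) = 436 \left(\left(-430\right) \left(- \frac{1}{151}\right)\right) = 436 \cdot \frac{430}{151} = \frac{187480}{151}$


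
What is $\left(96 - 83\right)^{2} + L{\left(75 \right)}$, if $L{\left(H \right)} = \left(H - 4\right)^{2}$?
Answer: $5210$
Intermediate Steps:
$L{\left(H \right)} = \left(-4 + H\right)^{2}$
$\left(96 - 83\right)^{2} + L{\left(75 \right)} = \left(96 - 83\right)^{2} + \left(-4 + 75\right)^{2} = 13^{2} + 71^{2} = 169 + 5041 = 5210$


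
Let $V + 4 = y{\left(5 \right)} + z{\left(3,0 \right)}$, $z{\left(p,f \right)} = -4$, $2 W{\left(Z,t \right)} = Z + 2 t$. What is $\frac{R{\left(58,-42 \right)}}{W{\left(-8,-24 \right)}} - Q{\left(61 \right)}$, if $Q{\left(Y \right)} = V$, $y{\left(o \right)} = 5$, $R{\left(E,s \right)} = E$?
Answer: $\frac{13}{14} \approx 0.92857$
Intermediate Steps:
$W{\left(Z,t \right)} = t + \frac{Z}{2}$ ($W{\left(Z,t \right)} = \frac{Z + 2 t}{2} = t + \frac{Z}{2}$)
$V = -3$ ($V = -4 + \left(5 - 4\right) = -4 + 1 = -3$)
$Q{\left(Y \right)} = -3$
$\frac{R{\left(58,-42 \right)}}{W{\left(-8,-24 \right)}} - Q{\left(61 \right)} = \frac{58}{-24 + \frac{1}{2} \left(-8\right)} - -3 = \frac{58}{-24 - 4} + 3 = \frac{58}{-28} + 3 = 58 \left(- \frac{1}{28}\right) + 3 = - \frac{29}{14} + 3 = \frac{13}{14}$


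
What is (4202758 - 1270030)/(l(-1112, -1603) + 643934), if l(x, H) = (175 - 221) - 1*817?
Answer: 977576/214357 ≈ 4.5605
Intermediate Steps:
l(x, H) = -863 (l(x, H) = -46 - 817 = -863)
(4202758 - 1270030)/(l(-1112, -1603) + 643934) = (4202758 - 1270030)/(-863 + 643934) = 2932728/643071 = 2932728*(1/643071) = 977576/214357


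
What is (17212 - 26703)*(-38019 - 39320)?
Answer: 734024449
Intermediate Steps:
(17212 - 26703)*(-38019 - 39320) = -9491*(-77339) = 734024449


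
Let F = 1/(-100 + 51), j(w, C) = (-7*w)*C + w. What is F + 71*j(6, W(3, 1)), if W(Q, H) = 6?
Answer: -855835/49 ≈ -17466.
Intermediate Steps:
j(w, C) = w - 7*C*w (j(w, C) = -7*C*w + w = w - 7*C*w)
F = -1/49 (F = 1/(-49) = -1/49 ≈ -0.020408)
F + 71*j(6, W(3, 1)) = -1/49 + 71*(6*(1 - 7*6)) = -1/49 + 71*(6*(1 - 42)) = -1/49 + 71*(6*(-41)) = -1/49 + 71*(-246) = -1/49 - 17466 = -855835/49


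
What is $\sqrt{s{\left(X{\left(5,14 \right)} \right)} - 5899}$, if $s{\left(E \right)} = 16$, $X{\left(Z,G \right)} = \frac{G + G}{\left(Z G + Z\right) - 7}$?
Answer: $i \sqrt{5883} \approx 76.701 i$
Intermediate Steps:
$X{\left(Z,G \right)} = \frac{2 G}{-7 + Z + G Z}$ ($X{\left(Z,G \right)} = \frac{2 G}{\left(G Z + Z\right) - 7} = \frac{2 G}{\left(Z + G Z\right) - 7} = \frac{2 G}{-7 + Z + G Z}$)
$\sqrt{s{\left(X{\left(5,14 \right)} \right)} - 5899} = \sqrt{16 - 5899} = \sqrt{-5883} = i \sqrt{5883}$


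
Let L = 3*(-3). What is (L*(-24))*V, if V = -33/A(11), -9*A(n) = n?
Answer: 5832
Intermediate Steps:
A(n) = -n/9
L = -9
V = 27 (V = -33/((-1/9*11)) = -33/(-11/9) = -33*(-9/11) = 27)
(L*(-24))*V = -9*(-24)*27 = 216*27 = 5832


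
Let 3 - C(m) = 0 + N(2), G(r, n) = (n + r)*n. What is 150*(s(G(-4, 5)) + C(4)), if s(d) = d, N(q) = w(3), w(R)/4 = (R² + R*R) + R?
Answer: -11400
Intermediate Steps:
w(R) = 4*R + 8*R² (w(R) = 4*((R² + R*R) + R) = 4*((R² + R²) + R) = 4*(2*R² + R) = 4*(R + 2*R²) = 4*R + 8*R²)
N(q) = 84 (N(q) = 4*3*(1 + 2*3) = 4*3*(1 + 6) = 4*3*7 = 84)
G(r, n) = n*(n + r)
C(m) = -81 (C(m) = 3 - (0 + 84) = 3 - 1*84 = 3 - 84 = -81)
150*(s(G(-4, 5)) + C(4)) = 150*(5*(5 - 4) - 81) = 150*(5*1 - 81) = 150*(5 - 81) = 150*(-76) = -11400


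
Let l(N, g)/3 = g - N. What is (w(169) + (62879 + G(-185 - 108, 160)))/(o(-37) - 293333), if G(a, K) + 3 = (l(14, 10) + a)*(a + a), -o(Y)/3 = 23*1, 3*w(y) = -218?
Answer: -362300/440103 ≈ -0.82322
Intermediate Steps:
w(y) = -218/3 (w(y) = (⅓)*(-218) = -218/3)
o(Y) = -69
l(N, g) = -3*N + 3*g (l(N, g) = 3*(g - N) = -3*N + 3*g)
G(a, K) = -3 + 2*a*(-12 + a) (G(a, K) = -3 + ((-3*14 + 3*10) + a)*(a + a) = -3 + ((-42 + 30) + a)*(2*a) = -3 + (-12 + a)*(2*a) = -3 + 2*a*(-12 + a))
(w(169) + (62879 + G(-185 - 108, 160)))/(o(-37) - 293333) = (-218/3 + (62879 + (-3 - 24*(-185 - 108) + 2*(-185 - 108)²)))/(-69 - 293333) = (-218/3 + (62879 + (-3 - 24*(-293) + 2*(-293)²)))/(-293402) = (-218/3 + (62879 + (-3 + 7032 + 2*85849)))*(-1/293402) = (-218/3 + (62879 + (-3 + 7032 + 171698)))*(-1/293402) = (-218/3 + (62879 + 178727))*(-1/293402) = (-218/3 + 241606)*(-1/293402) = (724600/3)*(-1/293402) = -362300/440103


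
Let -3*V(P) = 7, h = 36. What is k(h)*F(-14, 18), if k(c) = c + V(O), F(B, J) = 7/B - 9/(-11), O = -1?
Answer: 707/66 ≈ 10.712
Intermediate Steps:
V(P) = -7/3 (V(P) = -⅓*7 = -7/3)
F(B, J) = 9/11 + 7/B (F(B, J) = 7/B - 9*(-1/11) = 7/B + 9/11 = 9/11 + 7/B)
k(c) = -7/3 + c (k(c) = c - 7/3 = -7/3 + c)
k(h)*F(-14, 18) = (-7/3 + 36)*(9/11 + 7/(-14)) = 101*(9/11 + 7*(-1/14))/3 = 101*(9/11 - ½)/3 = (101/3)*(7/22) = 707/66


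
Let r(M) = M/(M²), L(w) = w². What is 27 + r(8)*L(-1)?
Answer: 217/8 ≈ 27.125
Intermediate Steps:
r(M) = 1/M (r(M) = M/M² = 1/M)
27 + r(8)*L(-1) = 27 + (-1)²/8 = 27 + (⅛)*1 = 27 + ⅛ = 217/8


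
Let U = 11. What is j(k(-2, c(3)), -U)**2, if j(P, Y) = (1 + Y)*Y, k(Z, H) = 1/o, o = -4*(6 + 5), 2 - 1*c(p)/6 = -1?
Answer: 12100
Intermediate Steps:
c(p) = 18 (c(p) = 12 - 6*(-1) = 12 + 6 = 18)
o = -44 (o = -4*11 = -44)
k(Z, H) = -1/44 (k(Z, H) = 1/(-44) = -1/44)
j(P, Y) = Y*(1 + Y)
j(k(-2, c(3)), -U)**2 = ((-1*11)*(1 - 1*11))**2 = (-11*(1 - 11))**2 = (-11*(-10))**2 = 110**2 = 12100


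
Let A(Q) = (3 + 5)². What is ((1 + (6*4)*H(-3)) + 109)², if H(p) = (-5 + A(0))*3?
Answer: 18992164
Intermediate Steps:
A(Q) = 64 (A(Q) = 8² = 64)
H(p) = 177 (H(p) = (-5 + 64)*3 = 59*3 = 177)
((1 + (6*4)*H(-3)) + 109)² = ((1 + (6*4)*177) + 109)² = ((1 + 24*177) + 109)² = ((1 + 4248) + 109)² = (4249 + 109)² = 4358² = 18992164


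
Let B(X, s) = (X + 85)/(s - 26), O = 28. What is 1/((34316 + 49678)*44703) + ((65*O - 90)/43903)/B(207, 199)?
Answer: 140471156366807/6016888941911829 ≈ 0.023346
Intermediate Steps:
B(X, s) = (85 + X)/(-26 + s)
1/((34316 + 49678)*44703) + ((65*O - 90)/43903)/B(207, 199) = 1/((34316 + 49678)*44703) + ((65*28 - 90)/43903)/(((85 + 207)/(-26 + 199))) = (1/44703)/83994 + ((1820 - 90)*(1/43903))/((292/173)) = (1/83994)*(1/44703) + (1730*(1/43903))/(((1/173)*292)) = 1/3754783782 + 1730/(43903*(292/173)) = 1/3754783782 + (1730/43903)*(173/292) = 1/3754783782 + 149645/6409838 = 140471156366807/6016888941911829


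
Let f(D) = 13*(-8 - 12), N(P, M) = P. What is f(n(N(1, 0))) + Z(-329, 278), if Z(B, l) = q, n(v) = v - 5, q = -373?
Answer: -633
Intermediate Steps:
n(v) = -5 + v
f(D) = -260 (f(D) = 13*(-20) = -260)
Z(B, l) = -373
f(n(N(1, 0))) + Z(-329, 278) = -260 - 373 = -633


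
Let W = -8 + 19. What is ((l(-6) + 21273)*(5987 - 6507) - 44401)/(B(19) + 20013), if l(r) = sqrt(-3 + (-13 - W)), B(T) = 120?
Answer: -11106361/20133 - 520*I*sqrt(3)/6711 ≈ -551.65 - 0.13421*I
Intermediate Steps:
W = 11
l(r) = 3*I*sqrt(3) (l(r) = sqrt(-3 + (-13 - 1*11)) = sqrt(-3 + (-13 - 11)) = sqrt(-3 - 24) = sqrt(-27) = 3*I*sqrt(3))
((l(-6) + 21273)*(5987 - 6507) - 44401)/(B(19) + 20013) = ((3*I*sqrt(3) + 21273)*(5987 - 6507) - 44401)/(120 + 20013) = ((21273 + 3*I*sqrt(3))*(-520) - 44401)/20133 = ((-11061960 - 1560*I*sqrt(3)) - 44401)*(1/20133) = (-11106361 - 1560*I*sqrt(3))*(1/20133) = -11106361/20133 - 520*I*sqrt(3)/6711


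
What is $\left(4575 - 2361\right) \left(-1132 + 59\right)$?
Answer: $-2375622$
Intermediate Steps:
$\left(4575 - 2361\right) \left(-1132 + 59\right) = 2214 \left(-1073\right) = -2375622$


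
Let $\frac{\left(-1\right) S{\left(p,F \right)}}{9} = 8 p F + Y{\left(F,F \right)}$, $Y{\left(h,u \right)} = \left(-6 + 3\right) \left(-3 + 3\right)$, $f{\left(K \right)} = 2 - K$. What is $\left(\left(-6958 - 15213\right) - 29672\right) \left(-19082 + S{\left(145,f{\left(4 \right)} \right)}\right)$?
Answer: $-93213714$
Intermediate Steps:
$Y{\left(h,u \right)} = 0$ ($Y{\left(h,u \right)} = \left(-3\right) 0 = 0$)
$S{\left(p,F \right)} = - 72 F p$ ($S{\left(p,F \right)} = - 9 \left(8 p F + 0\right) = - 9 \left(8 F p + 0\right) = - 9 \cdot 8 F p = - 72 F p$)
$\left(\left(-6958 - 15213\right) - 29672\right) \left(-19082 + S{\left(145,f{\left(4 \right)} \right)}\right) = \left(\left(-6958 - 15213\right) - 29672\right) \left(-19082 - 72 \left(2 - 4\right) 145\right) = \left(-22171 - 29672\right) \left(-19082 - 72 \left(2 - 4\right) 145\right) = - 51843 \left(-19082 - \left(-144\right) 145\right) = - 51843 \left(-19082 + 20880\right) = \left(-51843\right) 1798 = -93213714$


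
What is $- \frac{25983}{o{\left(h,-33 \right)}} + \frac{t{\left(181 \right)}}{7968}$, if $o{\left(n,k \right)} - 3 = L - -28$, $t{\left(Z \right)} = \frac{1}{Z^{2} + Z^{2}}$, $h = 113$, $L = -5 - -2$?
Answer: $- \frac{3391296586985}{3654555072} \approx -927.96$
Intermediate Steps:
$L = -3$ ($L = -5 + 2 = -3$)
$t{\left(Z \right)} = \frac{1}{2 Z^{2}}$
$o{\left(n,k \right)} = 28$ ($o{\left(n,k \right)} = 3 - -25 = 3 + \left(-3 + 28\right) = 3 + 25 = 28$)
$- \frac{25983}{o{\left(h,-33 \right)}} + \frac{t{\left(181 \right)}}{7968} = - \frac{25983}{28} + \frac{\frac{1}{2} \cdot \frac{1}{32761}}{7968} = \left(-25983\right) \frac{1}{28} + \frac{1}{2} \cdot \frac{1}{32761} \cdot \frac{1}{7968} = - \frac{25983}{28} + \frac{1}{65522} \cdot \frac{1}{7968} = - \frac{25983}{28} + \frac{1}{522079296} = - \frac{3391296586985}{3654555072}$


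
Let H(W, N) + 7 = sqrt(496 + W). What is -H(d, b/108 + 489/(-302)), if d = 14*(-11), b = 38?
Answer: 7 - 3*sqrt(38) ≈ -11.493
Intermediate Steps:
d = -154
H(W, N) = -7 + sqrt(496 + W)
-H(d, b/108 + 489/(-302)) = -(-7 + sqrt(496 - 154)) = -(-7 + sqrt(342)) = -(-7 + 3*sqrt(38)) = 7 - 3*sqrt(38)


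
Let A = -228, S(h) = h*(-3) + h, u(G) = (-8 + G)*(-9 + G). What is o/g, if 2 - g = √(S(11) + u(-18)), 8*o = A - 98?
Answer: 163/1352 + 163*√170/1352 ≈ 1.6925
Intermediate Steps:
u(G) = (-9 + G)*(-8 + G)
S(h) = -2*h (S(h) = -3*h + h = -2*h)
o = -163/4 (o = (-228 - 98)/8 = (⅛)*(-326) = -163/4 ≈ -40.750)
g = 2 - 2*√170 (g = 2 - √(-2*11 + (72 + (-18)² - 17*(-18))) = 2 - √(-22 + (72 + 324 + 306)) = 2 - √(-22 + 702) = 2 - √680 = 2 - 2*√170 ≈ -24.077)
o/g = -163/(4*(2 - 2*√170))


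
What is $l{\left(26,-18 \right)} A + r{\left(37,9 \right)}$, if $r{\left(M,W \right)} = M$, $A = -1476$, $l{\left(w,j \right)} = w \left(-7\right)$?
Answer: $268669$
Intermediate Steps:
$l{\left(w,j \right)} = - 7 w$
$l{\left(26,-18 \right)} A + r{\left(37,9 \right)} = \left(-7\right) 26 \left(-1476\right) + 37 = \left(-182\right) \left(-1476\right) + 37 = 268632 + 37 = 268669$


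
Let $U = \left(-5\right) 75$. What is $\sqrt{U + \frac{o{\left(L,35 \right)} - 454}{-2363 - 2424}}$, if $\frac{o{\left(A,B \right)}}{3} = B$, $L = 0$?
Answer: $\frac{2 i \sqrt{2147898178}}{4787} \approx 19.363 i$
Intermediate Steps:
$o{\left(A,B \right)} = 3 B$
$U = -375$
$\sqrt{U + \frac{o{\left(L,35 \right)} - 454}{-2363 - 2424}} = \sqrt{-375 + \frac{3 \cdot 35 - 454}{-2363 - 2424}} = \sqrt{-375 + \frac{105 - 454}{-4787}} = \sqrt{-375 - - \frac{349}{4787}} = \sqrt{-375 + \frac{349}{4787}} = \sqrt{- \frac{1794776}{4787}} = \frac{2 i \sqrt{2147898178}}{4787}$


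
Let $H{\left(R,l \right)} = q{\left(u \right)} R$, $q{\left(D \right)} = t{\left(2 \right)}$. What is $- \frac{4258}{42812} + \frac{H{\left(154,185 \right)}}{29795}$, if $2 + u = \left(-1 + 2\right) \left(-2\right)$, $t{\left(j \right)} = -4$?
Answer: $- \frac{76619651}{637791770} \approx -0.12013$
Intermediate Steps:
$u = -4$ ($u = -2 + \left(-1 + 2\right) \left(-2\right) = -2 + 1 \left(-2\right) = -2 - 2 = -4$)
$q{\left(D \right)} = -4$
$H{\left(R,l \right)} = - 4 R$
$- \frac{4258}{42812} + \frac{H{\left(154,185 \right)}}{29795} = - \frac{4258}{42812} + \frac{\left(-4\right) 154}{29795} = \left(-4258\right) \frac{1}{42812} - \frac{616}{29795} = - \frac{2129}{21406} - \frac{616}{29795} = - \frac{76619651}{637791770}$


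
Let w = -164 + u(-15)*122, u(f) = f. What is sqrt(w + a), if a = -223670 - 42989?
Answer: I*sqrt(268653) ≈ 518.32*I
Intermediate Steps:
a = -266659
w = -1994 (w = -164 - 15*122 = -164 - 1830 = -1994)
sqrt(w + a) = sqrt(-1994 - 266659) = sqrt(-268653) = I*sqrt(268653)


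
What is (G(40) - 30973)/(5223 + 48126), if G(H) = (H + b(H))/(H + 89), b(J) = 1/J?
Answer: -159819079/275280840 ≈ -0.58057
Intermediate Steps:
b(J) = 1/J
G(H) = (H + 1/H)/(89 + H) (G(H) = (H + 1/H)/(H + 89) = (H + 1/H)/(89 + H))
(G(40) - 30973)/(5223 + 48126) = ((1 + 40**2)/(40*(89 + 40)) - 30973)/(5223 + 48126) = ((1/40)*(1 + 1600)/129 - 30973)/53349 = ((1/40)*(1/129)*1601 - 30973)*(1/53349) = (1601/5160 - 30973)*(1/53349) = -159819079/5160*1/53349 = -159819079/275280840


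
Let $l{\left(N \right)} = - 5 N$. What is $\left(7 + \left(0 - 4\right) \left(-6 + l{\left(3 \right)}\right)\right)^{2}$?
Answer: $8281$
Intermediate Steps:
$\left(7 + \left(0 - 4\right) \left(-6 + l{\left(3 \right)}\right)\right)^{2} = \left(7 + \left(0 - 4\right) \left(-6 - 15\right)\right)^{2} = \left(7 - 4 \left(-6 - 15\right)\right)^{2} = \left(7 - -84\right)^{2} = \left(7 + 84\right)^{2} = 91^{2} = 8281$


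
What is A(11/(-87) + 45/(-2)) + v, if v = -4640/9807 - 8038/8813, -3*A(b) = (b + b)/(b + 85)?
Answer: -51070681280/44667377363 ≈ -1.1434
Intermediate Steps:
A(b) = -2*b/(3*(85 + b)) (A(b) = -(b + b)/(3*(b + 85)) = -2*b/(3*(85 + b)))
v = -17102998/12347013 (v = -4640*1/9807 - 8038*1/8813 = -4640/9807 - 8038/8813 = -17102998/12347013 ≈ -1.3852)
A(11/(-87) + 45/(-2)) + v = -2*(11/(-87) + 45/(-2))/(255 + 3*(11/(-87) + 45/(-2))) - 17102998/12347013 = -2*(11*(-1/87) + 45*(-½))/(255 + 3*(11*(-1/87) + 45*(-½))) - 17102998/12347013 = -2*(-11/87 - 45/2)/(255 + 3*(-11/87 - 45/2)) - 17102998/12347013 = -2*(-3937/174)/(255 + 3*(-3937/174)) - 17102998/12347013 = -2*(-3937/174)/(255 - 3937/58) - 17102998/12347013 = -2*(-3937/174)/10853/58 - 17102998/12347013 = -2*(-3937/174)*58/10853 - 17102998/12347013 = 7874/32559 - 17102998/12347013 = -51070681280/44667377363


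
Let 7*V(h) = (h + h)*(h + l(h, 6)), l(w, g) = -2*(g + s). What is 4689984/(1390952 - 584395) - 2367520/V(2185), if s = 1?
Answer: 3112836570320/765202402939 ≈ 4.0680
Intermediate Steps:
l(w, g) = -2 - 2*g (l(w, g) = -2*(g + 1) = -2*(1 + g) = -2 - 2*g)
V(h) = 2*h*(-14 + h)/7 (V(h) = ((h + h)*(h + (-2 - 2*6)))/7 = ((2*h)*(h + (-2 - 12)))/7 = ((2*h)*(h - 14))/7 = ((2*h)*(-14 + h))/7 = (2*h*(-14 + h))/7 = 2*h*(-14 + h)/7)
4689984/(1390952 - 584395) - 2367520/V(2185) = 4689984/(1390952 - 584395) - 2367520*7/(4370*(-14 + 2185)) = 4689984/806557 - 2367520/((2/7)*2185*2171) = 4689984*(1/806557) - 2367520/9487270/7 = 4689984/806557 - 2367520*7/9487270 = 4689984/806557 - 1657264/948727 = 3112836570320/765202402939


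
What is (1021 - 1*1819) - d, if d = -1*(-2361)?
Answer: -3159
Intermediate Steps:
d = 2361
(1021 - 1*1819) - d = (1021 - 1*1819) - 1*2361 = (1021 - 1819) - 2361 = -798 - 2361 = -3159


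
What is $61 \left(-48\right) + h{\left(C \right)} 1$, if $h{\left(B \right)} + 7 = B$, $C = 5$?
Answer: $-2930$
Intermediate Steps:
$h{\left(B \right)} = -7 + B$
$61 \left(-48\right) + h{\left(C \right)} 1 = 61 \left(-48\right) + \left(-7 + 5\right) 1 = -2928 - 2 = -2930$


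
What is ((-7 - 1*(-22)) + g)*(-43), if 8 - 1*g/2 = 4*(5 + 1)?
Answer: 731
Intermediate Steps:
g = -32 (g = 16 - 8*(5 + 1) = 16 - 8*6 = 16 - 2*24 = 16 - 48 = -32)
((-7 - 1*(-22)) + g)*(-43) = ((-7 - 1*(-22)) - 32)*(-43) = ((-7 + 22) - 32)*(-43) = (15 - 32)*(-43) = -17*(-43) = 731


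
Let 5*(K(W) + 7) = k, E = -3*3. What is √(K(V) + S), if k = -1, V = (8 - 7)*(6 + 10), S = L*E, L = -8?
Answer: 18*√5/5 ≈ 8.0499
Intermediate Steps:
E = -9
S = 72 (S = -8*(-9) = 72)
V = 16 (V = 1*16 = 16)
K(W) = -36/5 (K(W) = -7 + (⅕)*(-1) = -7 - ⅕ = -36/5)
√(K(V) + S) = √(-36/5 + 72) = √(324/5) = 18*√5/5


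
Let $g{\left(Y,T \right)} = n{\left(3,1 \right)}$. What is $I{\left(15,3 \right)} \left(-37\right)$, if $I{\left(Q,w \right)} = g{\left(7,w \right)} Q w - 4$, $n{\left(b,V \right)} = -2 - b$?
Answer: $8473$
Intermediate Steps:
$g{\left(Y,T \right)} = -5$ ($g{\left(Y,T \right)} = -2 - 3 = -5$)
$I{\left(Q,w \right)} = -4 - 5 Q w$ ($I{\left(Q,w \right)} = - 5 Q w - 4 = -4 - 5 Q w$)
$I{\left(15,3 \right)} \left(-37\right) = \left(-4 - 75 \cdot 3\right) \left(-37\right) = \left(-4 - 225\right) \left(-37\right) = \left(-229\right) \left(-37\right) = 8473$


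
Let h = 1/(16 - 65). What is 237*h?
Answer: -237/49 ≈ -4.8367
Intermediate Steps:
h = -1/49 (h = 1/(-49) = -1/49 ≈ -0.020408)
237*h = 237*(-1/49) = -237/49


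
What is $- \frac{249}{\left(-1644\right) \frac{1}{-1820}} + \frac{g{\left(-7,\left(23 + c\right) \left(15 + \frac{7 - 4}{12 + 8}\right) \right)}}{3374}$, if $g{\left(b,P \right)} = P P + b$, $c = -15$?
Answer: $- \frac{3135190393}{11555950} \approx -271.31$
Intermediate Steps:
$g{\left(b,P \right)} = b + P^{2}$ ($g{\left(b,P \right)} = P^{2} + b = b + P^{2}$)
$- \frac{249}{\left(-1644\right) \frac{1}{-1820}} + \frac{g{\left(-7,\left(23 + c\right) \left(15 + \frac{7 - 4}{12 + 8}\right) \right)}}{3374} = - \frac{249}{\left(-1644\right) \frac{1}{-1820}} + \frac{-7 + \left(\left(23 - 15\right) \left(15 + \frac{7 - 4}{12 + 8}\right)\right)^{2}}{3374} = - \frac{249}{\left(-1644\right) \left(- \frac{1}{1820}\right)} + \left(-7 + \left(8 \left(15 + \frac{3}{20}\right)\right)^{2}\right) \frac{1}{3374} = - \frac{249}{\frac{411}{455}} + \left(-7 + \left(8 \left(15 + 3 \cdot \frac{1}{20}\right)\right)^{2}\right) \frac{1}{3374} = \left(-249\right) \frac{455}{411} + \left(-7 + \left(8 \left(15 + \frac{3}{20}\right)\right)^{2}\right) \frac{1}{3374} = - \frac{37765}{137} + \left(-7 + \left(8 \cdot \frac{303}{20}\right)^{2}\right) \frac{1}{3374} = - \frac{37765}{137} + \left(-7 + \left(\frac{606}{5}\right)^{2}\right) \frac{1}{3374} = - \frac{37765}{137} + \left(-7 + \frac{367236}{25}\right) \frac{1}{3374} = - \frac{37765}{137} + \frac{367061}{25} \cdot \frac{1}{3374} = - \frac{37765}{137} + \frac{367061}{84350} = - \frac{3135190393}{11555950}$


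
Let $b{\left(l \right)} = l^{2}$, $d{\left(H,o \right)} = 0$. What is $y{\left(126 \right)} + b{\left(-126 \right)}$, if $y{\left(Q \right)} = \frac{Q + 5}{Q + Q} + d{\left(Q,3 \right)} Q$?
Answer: $\frac{4000883}{252} \approx 15877.0$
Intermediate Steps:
$y{\left(Q \right)} = \frac{5 + Q}{2 Q}$ ($y{\left(Q \right)} = \frac{Q + 5}{Q + Q} + 0 Q = \frac{5 + Q}{2 Q} + 0 = \frac{5 + Q}{2 Q}$)
$y{\left(126 \right)} + b{\left(-126 \right)} = \frac{5 + 126}{2 \cdot 126} + \left(-126\right)^{2} = \frac{1}{2} \cdot \frac{1}{126} \cdot 131 + 15876 = \frac{131}{252} + 15876 = \frac{4000883}{252}$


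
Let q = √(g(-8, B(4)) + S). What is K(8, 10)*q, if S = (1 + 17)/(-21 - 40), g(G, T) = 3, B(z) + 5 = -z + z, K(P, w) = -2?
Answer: -2*√10065/61 ≈ -3.2893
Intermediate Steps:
B(z) = -5 (B(z) = -5 + (-z + z) = -5 + 0 = -5)
S = -18/61 (S = 18/(-61) = 18*(-1/61) = -18/61 ≈ -0.29508)
q = √10065/61 (q = √(3 - 18/61) = √(165/61) = √10065/61 ≈ 1.6447)
K(8, 10)*q = -2*√10065/61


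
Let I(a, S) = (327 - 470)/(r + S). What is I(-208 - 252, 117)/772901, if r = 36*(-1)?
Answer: -143/62604981 ≈ -2.2842e-6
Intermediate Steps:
r = -36
I(a, S) = -143/(-36 + S) (I(a, S) = (327 - 470)/(-36 + S) = -143/(-36 + S))
I(-208 - 252, 117)/772901 = -143/(-36 + 117)/772901 = -143/81*(1/772901) = -143*1/81*(1/772901) = -143/81*1/772901 = -143/62604981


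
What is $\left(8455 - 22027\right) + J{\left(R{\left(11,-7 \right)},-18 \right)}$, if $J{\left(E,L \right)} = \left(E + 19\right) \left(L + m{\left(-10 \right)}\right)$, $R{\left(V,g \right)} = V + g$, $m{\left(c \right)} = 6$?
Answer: $-13848$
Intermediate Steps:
$J{\left(E,L \right)} = \left(6 + L\right) \left(19 + E\right)$ ($J{\left(E,L \right)} = \left(E + 19\right) \left(L + 6\right) = \left(19 + E\right) \left(6 + L\right) = \left(6 + L\right) \left(19 + E\right)$)
$\left(8455 - 22027\right) + J{\left(R{\left(11,-7 \right)},-18 \right)} = \left(8455 - 22027\right) + \left(114 + 6 \left(11 - 7\right) + 19 \left(-18\right) + \left(11 - 7\right) \left(-18\right)\right) = -13572 + \left(114 + 6 \cdot 4 - 342 + 4 \left(-18\right)\right) = -13572 + \left(114 + 24 - 342 - 72\right) = -13572 - 276 = -13848$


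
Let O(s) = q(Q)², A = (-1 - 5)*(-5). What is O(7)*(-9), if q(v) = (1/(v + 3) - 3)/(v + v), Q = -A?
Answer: -1681/72900 ≈ -0.023059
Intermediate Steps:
A = 30 (A = -6*(-5) = 30)
Q = -30 (Q = -1*30 = -30)
q(v) = (-3 + 1/(3 + v))/(2*v) (q(v) = (1/(3 + v) - 3)/((2*v)) = (-3 + 1/(3 + v))*(1/(2*v)) = (-3 + 1/(3 + v))/(2*v))
O(s) = 1681/656100 (O(s) = ((½)*(-8 - 3*(-30))/(-30*(3 - 30)))² = ((½)*(-1/30)*(-8 + 90)/(-27))² = ((½)*(-1/30)*(-1/27)*82)² = (41/810)² = 1681/656100)
O(7)*(-9) = (1681/656100)*(-9) = -1681/72900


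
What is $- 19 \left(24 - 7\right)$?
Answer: $-323$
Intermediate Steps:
$- 19 \left(24 - 7\right) = \left(-19\right) 17 = -323$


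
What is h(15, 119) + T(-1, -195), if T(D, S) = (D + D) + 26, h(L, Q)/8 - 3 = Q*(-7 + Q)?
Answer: 106672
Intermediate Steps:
h(L, Q) = 24 + 8*Q*(-7 + Q) (h(L, Q) = 24 + 8*(Q*(-7 + Q)) = 24 + 8*Q*(-7 + Q))
T(D, S) = 26 + 2*D (T(D, S) = 2*D + 26 = 26 + 2*D)
h(15, 119) + T(-1, -195) = (24 - 56*119 + 8*119²) + (26 + 2*(-1)) = (24 - 6664 + 8*14161) + (26 - 2) = (24 - 6664 + 113288) + 24 = 106648 + 24 = 106672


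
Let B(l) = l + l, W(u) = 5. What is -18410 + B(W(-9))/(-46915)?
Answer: -172741032/9383 ≈ -18410.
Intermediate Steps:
B(l) = 2*l
-18410 + B(W(-9))/(-46915) = -18410 + (2*5)/(-46915) = -18410 + 10*(-1/46915) = -18410 - 2/9383 = -172741032/9383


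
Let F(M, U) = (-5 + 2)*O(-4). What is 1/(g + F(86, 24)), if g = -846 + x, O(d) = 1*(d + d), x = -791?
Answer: -1/1613 ≈ -0.00061996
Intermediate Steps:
O(d) = 2*d (O(d) = 1*(2*d) = 2*d)
g = -1637 (g = -846 - 791 = -1637)
F(M, U) = 24 (F(M, U) = (-5 + 2)*(2*(-4)) = -3*(-8) = 24)
1/(g + F(86, 24)) = 1/(-1637 + 24) = 1/(-1613) = -1/1613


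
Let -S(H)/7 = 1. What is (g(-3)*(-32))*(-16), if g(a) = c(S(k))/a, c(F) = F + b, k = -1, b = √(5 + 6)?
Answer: 3584/3 - 512*√11/3 ≈ 628.63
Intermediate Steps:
b = √11 ≈ 3.3166
S(H) = -7 (S(H) = -7*1 = -7)
c(F) = F + √11
g(a) = (-7 + √11)/a
(g(-3)*(-32))*(-16) = (((-7 + √11)/(-3))*(-32))*(-16) = (-(-7 + √11)/3*(-32))*(-16) = ((7/3 - √11/3)*(-32))*(-16) = (-224/3 + 32*√11/3)*(-16) = 3584/3 - 512*√11/3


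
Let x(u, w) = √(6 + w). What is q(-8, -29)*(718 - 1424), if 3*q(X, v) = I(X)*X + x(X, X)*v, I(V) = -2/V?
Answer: 1412/3 + 20474*I*√2/3 ≈ 470.67 + 9651.5*I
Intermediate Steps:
q(X, v) = -⅔ + v*√(6 + X)/3 (q(X, v) = ((-2/X)*X + √(6 + X)*v)/3 = (-2 + v*√(6 + X))/3 = -⅔ + v*√(6 + X)/3)
q(-8, -29)*(718 - 1424) = (-⅔ + (⅓)*(-29)*√(6 - 8))*(718 - 1424) = (-⅔ + (⅓)*(-29)*√(-2))*(-706) = (-⅔ + (⅓)*(-29)*(I*√2))*(-706) = (-⅔ - 29*I*√2/3)*(-706) = 1412/3 + 20474*I*√2/3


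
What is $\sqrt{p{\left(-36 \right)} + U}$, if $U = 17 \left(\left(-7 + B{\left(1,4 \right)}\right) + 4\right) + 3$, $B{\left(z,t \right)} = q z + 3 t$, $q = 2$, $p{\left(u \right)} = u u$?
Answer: $\sqrt{1486} \approx 38.549$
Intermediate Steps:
$p{\left(u \right)} = u^{2}$
$B{\left(z,t \right)} = 2 z + 3 t$
$U = 190$ ($U = 17 \left(\left(-7 + \left(2 \cdot 1 + 3 \cdot 4\right)\right) + 4\right) + 3 = 17 \left(\left(-7 + \left(2 + 12\right)\right) + 4\right) + 3 = 17 \left(\left(-7 + 14\right) + 4\right) + 3 = 17 \left(7 + 4\right) + 3 = 17 \cdot 11 + 3 = 187 + 3 = 190$)
$\sqrt{p{\left(-36 \right)} + U} = \sqrt{\left(-36\right)^{2} + 190} = \sqrt{1296 + 190} = \sqrt{1486}$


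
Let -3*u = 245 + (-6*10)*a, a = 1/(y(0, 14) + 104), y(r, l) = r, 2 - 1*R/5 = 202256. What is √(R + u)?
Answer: I*√6153062370/78 ≈ 1005.7*I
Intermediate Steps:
R = -1011270 (R = 10 - 5*202256 = 10 - 1011280 = -1011270)
a = 1/104 (a = 1/(0 + 104) = 1/104 ≈ 0.0096154)
u = -6355/78 (u = -(245 - 6*10*(1/104))/3 = -(245 - 60*1/104)/3 = -(245 - 15/26)/3 = -⅓*6355/26 = -6355/78 ≈ -81.474)
√(R + u) = √(-1011270 - 6355/78) = √(-78885415/78) = I*√6153062370/78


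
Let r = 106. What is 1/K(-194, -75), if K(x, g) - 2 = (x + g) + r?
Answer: -1/161 ≈ -0.0062112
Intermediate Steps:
K(x, g) = 108 + g + x (K(x, g) = 2 + ((x + g) + 106) = 2 + ((g + x) + 106) = 2 + (106 + g + x) = 108 + g + x)
1/K(-194, -75) = 1/(108 - 75 - 194) = 1/(-161) = -1/161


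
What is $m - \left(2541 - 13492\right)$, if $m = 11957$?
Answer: $22908$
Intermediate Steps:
$m - \left(2541 - 13492\right) = 11957 - \left(2541 - 13492\right) = 11957 - -10951 = 11957 + 10951 = 22908$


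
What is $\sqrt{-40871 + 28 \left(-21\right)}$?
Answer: $i \sqrt{41459} \approx 203.61 i$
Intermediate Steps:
$\sqrt{-40871 + 28 \left(-21\right)} = \sqrt{-40871 - 588} = \sqrt{-41459} = i \sqrt{41459}$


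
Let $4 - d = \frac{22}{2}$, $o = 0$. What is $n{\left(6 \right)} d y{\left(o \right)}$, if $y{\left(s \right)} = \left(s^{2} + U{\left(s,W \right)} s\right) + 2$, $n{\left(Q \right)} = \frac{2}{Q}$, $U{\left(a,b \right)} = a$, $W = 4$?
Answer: $- \frac{14}{3} \approx -4.6667$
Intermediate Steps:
$d = -7$ ($d = 4 - \frac{22}{2} = 4 - 22 \cdot \frac{1}{2} = 4 - 11 = -7$)
$y{\left(s \right)} = 2 + 2 s^{2}$ ($y{\left(s \right)} = \left(s^{2} + s s\right) + 2 = \left(s^{2} + s^{2}\right) + 2 = 2 s^{2} + 2 = 2 + 2 s^{2}$)
$n{\left(6 \right)} d y{\left(o \right)} = \frac{2}{6} \left(-7\right) \left(2 + 2 \cdot 0^{2}\right) = 2 \cdot \frac{1}{6} \left(-7\right) \left(2 + 2 \cdot 0\right) = \frac{1}{3} \left(-7\right) \left(2 + 0\right) = \left(- \frac{7}{3}\right) 2 = - \frac{14}{3}$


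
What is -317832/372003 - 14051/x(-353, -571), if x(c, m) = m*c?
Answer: -23096728523/24994013563 ≈ -0.92409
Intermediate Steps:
x(c, m) = c*m
-317832/372003 - 14051/x(-353, -571) = -317832/372003 - 14051/((-353*(-571))) = -317832*1/372003 - 14051/201563 = -105944/124001 - 14051*1/201563 = -105944/124001 - 14051/201563 = -23096728523/24994013563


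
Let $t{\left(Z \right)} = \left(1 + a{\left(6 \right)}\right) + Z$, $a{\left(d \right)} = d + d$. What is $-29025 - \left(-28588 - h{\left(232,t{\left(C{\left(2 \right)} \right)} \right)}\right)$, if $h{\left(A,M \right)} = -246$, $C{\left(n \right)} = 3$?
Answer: $-683$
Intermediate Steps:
$a{\left(d \right)} = 2 d$
$t{\left(Z \right)} = 13 + Z$ ($t{\left(Z \right)} = \left(1 + 2 \cdot 6\right) + Z = \left(1 + 12\right) + Z = 13 + Z$)
$-29025 - \left(-28588 - h{\left(232,t{\left(C{\left(2 \right)} \right)} \right)}\right) = -29025 - \left(-28588 - -246\right) = -29025 - \left(-28588 + 246\right) = -29025 - -28342 = -29025 + 28342 = -683$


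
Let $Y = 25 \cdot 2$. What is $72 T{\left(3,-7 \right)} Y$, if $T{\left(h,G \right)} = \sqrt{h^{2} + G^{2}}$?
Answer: $3600 \sqrt{58} \approx 27417.0$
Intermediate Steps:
$T{\left(h,G \right)} = \sqrt{G^{2} + h^{2}}$
$Y = 50$
$72 T{\left(3,-7 \right)} Y = 72 \sqrt{\left(-7\right)^{2} + 3^{2}} \cdot 50 = 72 \sqrt{49 + 9} \cdot 50 = 72 \sqrt{58} \cdot 50 = 3600 \sqrt{58}$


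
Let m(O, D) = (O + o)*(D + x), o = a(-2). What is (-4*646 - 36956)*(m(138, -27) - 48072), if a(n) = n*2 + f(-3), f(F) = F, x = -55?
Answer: 2325505560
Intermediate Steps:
a(n) = -3 + 2*n (a(n) = n*2 - 3 = 2*n - 3 = -3 + 2*n)
o = -7 (o = -3 + 2*(-2) = -3 - 4 = -7)
m(O, D) = (-55 + D)*(-7 + O) (m(O, D) = (O - 7)*(D - 55) = (-7 + O)*(-55 + D) = (-55 + D)*(-7 + O))
(-4*646 - 36956)*(m(138, -27) - 48072) = (-4*646 - 36956)*((385 - 55*138 - 7*(-27) - 27*138) - 48072) = (-2584 - 36956)*((385 - 7590 + 189 - 3726) - 48072) = -39540*(-10742 - 48072) = -39540*(-58814) = 2325505560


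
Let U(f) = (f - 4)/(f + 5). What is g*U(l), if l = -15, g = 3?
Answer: 57/10 ≈ 5.7000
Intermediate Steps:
U(f) = (-4 + f)/(5 + f)
g*U(l) = 3*((-4 - 15)/(5 - 15)) = 3*(-19/(-10)) = 3*(-1/10*(-19)) = 3*(19/10) = 57/10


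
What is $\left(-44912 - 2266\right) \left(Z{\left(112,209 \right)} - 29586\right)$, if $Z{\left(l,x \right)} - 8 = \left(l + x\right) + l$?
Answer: $1375002810$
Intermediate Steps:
$Z{\left(l,x \right)} = 8 + x + 2 l$ ($Z{\left(l,x \right)} = 8 + \left(\left(l + x\right) + l\right) = 8 + \left(x + 2 l\right) = 8 + x + 2 l$)
$\left(-44912 - 2266\right) \left(Z{\left(112,209 \right)} - 29586\right) = \left(-44912 - 2266\right) \left(\left(8 + 209 + 2 \cdot 112\right) - 29586\right) = - 47178 \left(\left(8 + 209 + 224\right) - 29586\right) = - 47178 \left(441 - 29586\right) = \left(-47178\right) \left(-29145\right) = 1375002810$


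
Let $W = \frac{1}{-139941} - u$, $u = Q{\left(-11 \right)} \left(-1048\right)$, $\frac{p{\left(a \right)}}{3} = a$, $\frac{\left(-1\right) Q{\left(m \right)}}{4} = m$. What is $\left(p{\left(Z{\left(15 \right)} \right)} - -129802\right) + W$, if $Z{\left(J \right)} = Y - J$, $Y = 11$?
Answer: $\frac{24615901781}{139941} \approx 1.759 \cdot 10^{5}$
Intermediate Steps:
$Q{\left(m \right)} = - 4 m$
$Z{\left(J \right)} = 11 - J$
$p{\left(a \right)} = 3 a$
$u = -46112$ ($u = \left(-4\right) \left(-11\right) \left(-1048\right) = 44 \left(-1048\right) = -46112$)
$W = \frac{6452959391}{139941}$ ($W = \frac{1}{-139941} - -46112 = - \frac{1}{139941} + 46112 = \frac{6452959391}{139941} \approx 46112.0$)
$\left(p{\left(Z{\left(15 \right)} \right)} - -129802\right) + W = \left(3 \left(11 - 15\right) - -129802\right) + \frac{6452959391}{139941} = \left(3 \left(11 - 15\right) + 129802\right) + \frac{6452959391}{139941} = \left(3 \left(-4\right) + 129802\right) + \frac{6452959391}{139941} = \left(-12 + 129802\right) + \frac{6452959391}{139941} = 129790 + \frac{6452959391}{139941} = \frac{24615901781}{139941}$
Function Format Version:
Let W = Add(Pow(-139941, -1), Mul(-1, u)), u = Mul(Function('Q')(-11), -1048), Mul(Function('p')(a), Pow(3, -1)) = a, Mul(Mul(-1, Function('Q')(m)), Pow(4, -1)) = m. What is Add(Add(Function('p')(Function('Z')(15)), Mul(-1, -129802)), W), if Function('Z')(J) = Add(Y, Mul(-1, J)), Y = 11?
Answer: Rational(24615901781, 139941) ≈ 1.7590e+5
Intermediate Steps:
Function('Q')(m) = Mul(-4, m)
Function('Z')(J) = Add(11, Mul(-1, J))
Function('p')(a) = Mul(3, a)
u = -46112 (u = Mul(Mul(-4, -11), -1048) = Mul(44, -1048) = -46112)
W = Rational(6452959391, 139941) (W = Add(Pow(-139941, -1), Mul(-1, -46112)) = Add(Rational(-1, 139941), 46112) = Rational(6452959391, 139941) ≈ 46112.)
Add(Add(Function('p')(Function('Z')(15)), Mul(-1, -129802)), W) = Add(Add(Mul(3, Add(11, Mul(-1, 15))), Mul(-1, -129802)), Rational(6452959391, 139941)) = Add(Add(Mul(3, Add(11, -15)), 129802), Rational(6452959391, 139941)) = Add(Add(Mul(3, -4), 129802), Rational(6452959391, 139941)) = Add(Add(-12, 129802), Rational(6452959391, 139941)) = Add(129790, Rational(6452959391, 139941)) = Rational(24615901781, 139941)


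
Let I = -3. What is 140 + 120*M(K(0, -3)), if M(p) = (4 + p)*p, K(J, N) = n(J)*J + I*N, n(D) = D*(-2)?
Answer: 14180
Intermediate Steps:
n(D) = -2*D
K(J, N) = -3*N - 2*J**2 (K(J, N) = (-2*J)*J - 3*N = -2*J**2 - 3*N = -3*N - 2*J**2)
M(p) = p*(4 + p)
140 + 120*M(K(0, -3)) = 140 + 120*((-3*(-3) - 2*0**2)*(4 + (-3*(-3) - 2*0**2))) = 140 + 120*((9 - 2*0)*(4 + (9 - 2*0))) = 140 + 120*((9 + 0)*(4 + (9 + 0))) = 140 + 120*(9*(4 + 9)) = 140 + 120*(9*13) = 140 + 120*117 = 140 + 14040 = 14180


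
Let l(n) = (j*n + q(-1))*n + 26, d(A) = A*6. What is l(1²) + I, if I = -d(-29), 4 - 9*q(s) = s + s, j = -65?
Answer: 407/3 ≈ 135.67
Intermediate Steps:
d(A) = 6*A
q(s) = 4/9 - 2*s/9 (q(s) = 4/9 - (s + s)/9 = 4/9 - 2*s/9)
I = 174 (I = -6*(-29) = -1*(-174) = 174)
l(n) = 26 + n*(⅔ - 65*n) (l(n) = (-65*n + (4/9 - 2/9*(-1)))*n + 26 = (-65*n + (4/9 + 2/9))*n + 26 = (-65*n + ⅔)*n + 26 = (⅔ - 65*n)*n + 26 = n*(⅔ - 65*n) + 26 = 26 + n*(⅔ - 65*n))
l(1²) + I = (26 - 65*(1²)² + (⅔)*1²) + 174 = (26 - 65*1² + (⅔)*1) + 174 = (26 - 65*1 + ⅔) + 174 = (26 - 65 + ⅔) + 174 = -115/3 + 174 = 407/3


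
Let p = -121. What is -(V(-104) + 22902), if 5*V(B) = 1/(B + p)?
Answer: -25764749/1125 ≈ -22902.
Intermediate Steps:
V(B) = 1/(5*(-121 + B)) (V(B) = 1/(5*(B - 121)) = 1/(5*(-121 + B)))
-(V(-104) + 22902) = -(1/(5*(-121 - 104)) + 22902) = -((⅕)/(-225) + 22902) = -((⅕)*(-1/225) + 22902) = -(-1/1125 + 22902) = -1*25764749/1125 = -25764749/1125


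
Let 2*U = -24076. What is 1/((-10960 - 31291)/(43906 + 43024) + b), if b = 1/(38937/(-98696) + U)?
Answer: -20657026119610/10041748260183 ≈ -2.0571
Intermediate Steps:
U = -12038 (U = (½)*(-24076) = -12038)
b = -98696/1188141385 (b = 1/(38937/(-98696) - 12038) = 1/(38937*(-1/98696) - 12038) = 1/(-38937/98696 - 12038) = 1/(-1188141385/98696) = -98696/1188141385 ≈ -8.3068e-5)
1/((-10960 - 31291)/(43906 + 43024) + b) = 1/((-10960 - 31291)/(43906 + 43024) - 98696/1188141385) = 1/(-42251/86930 - 98696/1188141385) = 1/(-10041748260183/20657026119610) = -20657026119610/10041748260183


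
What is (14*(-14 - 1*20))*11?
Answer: -5236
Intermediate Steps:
(14*(-14 - 1*20))*11 = (14*(-14 - 20))*11 = (14*(-34))*11 = -476*11 = -5236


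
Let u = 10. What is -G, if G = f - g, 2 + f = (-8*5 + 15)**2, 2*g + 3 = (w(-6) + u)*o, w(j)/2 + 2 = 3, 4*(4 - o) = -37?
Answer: -545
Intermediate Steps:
o = 53/4 (o = 4 - 1/4*(-37) = 4 + 37/4 = 53/4 ≈ 13.250)
w(j) = 2 (w(j) = -4 + 2*3 = -4 + 6 = 2)
g = 78 (g = -3/2 + ((2 + 10)*(53/4))/2 = -3/2 + (12*(53/4))/2 = -3/2 + (1/2)*159 = -3/2 + 159/2 = 78)
f = 623 (f = -2 + (-8*5 + 15)**2 = -2 + (-40 + 15)**2 = -2 + (-25)**2 = -2 + 625 = 623)
G = 545 (G = 623 - 1*78 = 623 - 78 = 545)
-G = -1*545 = -545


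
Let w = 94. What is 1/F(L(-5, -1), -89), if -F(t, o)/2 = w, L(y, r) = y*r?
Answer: -1/188 ≈ -0.0053191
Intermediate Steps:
L(y, r) = r*y
F(t, o) = -188 (F(t, o) = -2*94 = -188)
1/F(L(-5, -1), -89) = 1/(-188) = -1/188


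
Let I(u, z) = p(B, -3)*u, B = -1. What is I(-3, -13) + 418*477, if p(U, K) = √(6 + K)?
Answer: 199386 - 3*√3 ≈ 1.9938e+5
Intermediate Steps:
I(u, z) = u*√3 (I(u, z) = √(6 - 3)*u = √3*u = u*√3)
I(-3, -13) + 418*477 = -3*√3 + 418*477 = -3*√3 + 199386 = 199386 - 3*√3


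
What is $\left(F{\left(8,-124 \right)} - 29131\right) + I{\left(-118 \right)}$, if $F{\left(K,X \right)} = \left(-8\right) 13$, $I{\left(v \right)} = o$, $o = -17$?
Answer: $-29252$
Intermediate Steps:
$I{\left(v \right)} = -17$
$F{\left(K,X \right)} = -104$
$\left(F{\left(8,-124 \right)} - 29131\right) + I{\left(-118 \right)} = \left(-104 - 29131\right) - 17 = -29235 - 17 = -29252$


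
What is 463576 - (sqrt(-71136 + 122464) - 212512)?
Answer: 676088 - 8*sqrt(802) ≈ 6.7586e+5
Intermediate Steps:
463576 - (sqrt(-71136 + 122464) - 212512) = 463576 - (sqrt(51328) - 212512) = 463576 - (8*sqrt(802) - 212512) = 463576 - (-212512 + 8*sqrt(802)) = 463576 + (212512 - 8*sqrt(802)) = 676088 - 8*sqrt(802)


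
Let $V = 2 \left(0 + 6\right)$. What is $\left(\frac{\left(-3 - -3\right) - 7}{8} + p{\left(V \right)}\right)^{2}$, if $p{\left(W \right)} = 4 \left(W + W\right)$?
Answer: $\frac{579121}{64} \approx 9048.8$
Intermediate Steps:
$V = 12$ ($V = 2 \cdot 6 = 12$)
$p{\left(W \right)} = 8 W$ ($p{\left(W \right)} = 4 \cdot 2 W = 8 W$)
$\left(\frac{\left(-3 - -3\right) - 7}{8} + p{\left(V \right)}\right)^{2} = \left(\frac{\left(-3 - -3\right) - 7}{8} + 8 \cdot 12\right)^{2} = \left(\left(\left(-3 + 3\right) - 7\right) \frac{1}{8} + 96\right)^{2} = \left(\left(0 - 7\right) \frac{1}{8} + 96\right)^{2} = \left(\left(-7\right) \frac{1}{8} + 96\right)^{2} = \left(- \frac{7}{8} + 96\right)^{2} = \left(\frac{761}{8}\right)^{2} = \frac{579121}{64}$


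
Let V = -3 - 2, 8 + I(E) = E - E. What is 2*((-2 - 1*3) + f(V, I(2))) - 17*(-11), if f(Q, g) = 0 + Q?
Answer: 167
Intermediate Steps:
I(E) = -8 (I(E) = -8 + (E - E) = -8 + 0 = -8)
V = -5
f(Q, g) = Q
2*((-2 - 1*3) + f(V, I(2))) - 17*(-11) = 2*((-2 - 1*3) - 5) - 17*(-11) = 2*((-2 - 3) - 5) + 187 = 2*(-5 - 5) + 187 = 2*(-10) + 187 = -20 + 187 = 167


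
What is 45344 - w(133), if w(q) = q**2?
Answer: 27655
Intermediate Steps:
45344 - w(133) = 45344 - 1*133**2 = 45344 - 1*17689 = 45344 - 17689 = 27655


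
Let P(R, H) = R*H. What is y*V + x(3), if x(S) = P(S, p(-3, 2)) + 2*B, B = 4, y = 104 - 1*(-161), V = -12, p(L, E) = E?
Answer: -3166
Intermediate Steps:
P(R, H) = H*R
y = 265 (y = 104 + 161 = 265)
x(S) = 8 + 2*S (x(S) = 2*S + 2*4 = 2*S + 8 = 8 + 2*S)
y*V + x(3) = 265*(-12) + (8 + 2*3) = -3180 + (8 + 6) = -3180 + 14 = -3166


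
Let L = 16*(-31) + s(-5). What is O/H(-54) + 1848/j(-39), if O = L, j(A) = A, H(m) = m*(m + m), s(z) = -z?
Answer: -3598895/75816 ≈ -47.469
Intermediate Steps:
H(m) = 2*m² (H(m) = m*(2*m) = 2*m²)
L = -491 (L = 16*(-31) - 1*(-5) = -496 + 5 = -491)
O = -491
O/H(-54) + 1848/j(-39) = -491/(2*(-54)²) + 1848/(-39) = -491/(2*2916) + 1848*(-1/39) = -491/5832 - 616/13 = -3598895/75816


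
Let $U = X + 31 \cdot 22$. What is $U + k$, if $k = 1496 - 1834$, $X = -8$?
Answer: $336$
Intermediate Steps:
$U = 674$ ($U = -8 + 31 \cdot 22 = -8 + 682 = 674$)
$k = -338$
$U + k = 674 - 338 = 336$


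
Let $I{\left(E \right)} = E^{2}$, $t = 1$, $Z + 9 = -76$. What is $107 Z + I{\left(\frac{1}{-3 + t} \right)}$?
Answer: $- \frac{36379}{4} \approx -9094.8$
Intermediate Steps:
$Z = -85$ ($Z = -9 - 76 = -85$)
$107 Z + I{\left(\frac{1}{-3 + t} \right)} = 107 \left(-85\right) + \left(\frac{1}{-3 + 1}\right)^{2} = -9095 + \left(\frac{1}{-2}\right)^{2} = -9095 + \left(- \frac{1}{2}\right)^{2} = -9095 + \frac{1}{4} = - \frac{36379}{4}$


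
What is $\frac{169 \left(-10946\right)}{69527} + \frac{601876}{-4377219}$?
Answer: $- \frac{739922750278}{27666809583} \approx -26.744$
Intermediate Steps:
$\frac{169 \left(-10946\right)}{69527} + \frac{601876}{-4377219} = \left(-1849874\right) \frac{1}{69527} + 601876 \left(- \frac{1}{4377219}\right) = - \frac{1849874}{69527} - \frac{54716}{397929} = - \frac{739922750278}{27666809583}$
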